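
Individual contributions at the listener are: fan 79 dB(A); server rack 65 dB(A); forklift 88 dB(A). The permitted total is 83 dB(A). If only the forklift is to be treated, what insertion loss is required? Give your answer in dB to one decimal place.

The untreated sources together contribute 10^(79/10) + 10^(65/10) = 8.260e+07, i.e. 79.17 dB(A).
The limit corresponds to 10^(83/10) = 1.995e+08; subtracting the fixed part leaves 1.169e+08 for the forklift, i.e. 80.68 dB(A).
So the forklift must be reduced from 88 to 80.68 dB(A): IL = 7.32 dB.

7.3 dB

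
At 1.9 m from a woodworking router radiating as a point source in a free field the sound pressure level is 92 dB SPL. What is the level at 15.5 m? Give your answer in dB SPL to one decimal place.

73.8 dB SPL

For a point source, L₂ = L₁ − 20·log₁₀(r₂/r₁).
L₂ = 92 − 20·log₁₀(15.5/1.9) = 92 − 18.232 = 73.77 dB SPL.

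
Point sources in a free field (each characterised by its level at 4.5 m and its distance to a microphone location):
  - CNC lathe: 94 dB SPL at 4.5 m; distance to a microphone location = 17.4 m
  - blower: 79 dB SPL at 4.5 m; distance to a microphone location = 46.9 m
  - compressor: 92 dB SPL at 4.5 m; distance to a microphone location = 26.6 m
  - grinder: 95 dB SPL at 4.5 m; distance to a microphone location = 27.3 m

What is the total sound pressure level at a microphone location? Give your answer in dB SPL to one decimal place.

84.8 dB SPL

Apply inverse-square spreading to bring every level to the receiver, then sum 10^(L/10).
CNC lathe: 94 − 20·log₁₀(17.4/4.5) = 94 − 11.75 = 82.25 dB SPL.
blower: 79 − 20·log₁₀(46.9/4.5) = 79 − 20.36 = 58.64 dB SPL.
compressor: 92 − 20·log₁₀(26.6/4.5) = 92 − 15.43 = 76.57 dB SPL.
grinder: 95 − 20·log₁₀(27.3/4.5) = 95 − 15.66 = 79.34 dB SPL.
Σ 10^(L/10) = 3.000e+08 → L_total = 10·log₁₀(3.000e+08) = 84.77 dB SPL.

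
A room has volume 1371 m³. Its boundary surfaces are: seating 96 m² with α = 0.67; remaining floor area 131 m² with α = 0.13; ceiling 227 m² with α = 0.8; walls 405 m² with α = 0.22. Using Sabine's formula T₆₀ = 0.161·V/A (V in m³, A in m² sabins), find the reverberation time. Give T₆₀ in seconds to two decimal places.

0.63 s

Summing Sᵢαᵢ: 96·0.67 + 131·0.13 + 227·0.8 + 405·0.22 = 352.05 m².
T₆₀ = 0.161·V/A = 0.161·1371/352.05 = 0.627 s.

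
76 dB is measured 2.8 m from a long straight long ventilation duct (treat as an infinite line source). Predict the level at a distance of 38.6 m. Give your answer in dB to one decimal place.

For a line source, L₂ = L₁ − 10·log₁₀(r₂/r₁).
L₂ = 76 − 10·log₁₀(38.6/2.8) = 76 − 11.394 = 64.61 dB.

64.6 dB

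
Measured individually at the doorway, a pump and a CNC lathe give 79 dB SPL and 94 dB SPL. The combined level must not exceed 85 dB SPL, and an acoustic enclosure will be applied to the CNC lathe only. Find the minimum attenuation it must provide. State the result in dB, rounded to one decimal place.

Everything except the CNC lathe sums to 10^(79/10) = 7.943e+07 in linear terms, 79.00 dB SPL.
To meet 85 dB SPL overall, the treated CNC lathe may contribute at most 10^(85/10) − 7.943e+07 = 2.368e+08, i.e. 83.74 dB SPL.
So the CNC lathe must be reduced from 94 to 83.74 dB SPL: IL = 10.26 dB.

10.3 dB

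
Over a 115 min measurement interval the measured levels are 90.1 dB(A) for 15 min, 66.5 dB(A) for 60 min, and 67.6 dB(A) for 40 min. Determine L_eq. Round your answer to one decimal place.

The energy average is taken in the linear domain: L_eq = 10·log₁₀[(Σ tᵢ·10^(Lᵢ/10))/T], T = 115 min.
Σ tᵢ·10^(Lᵢ/10) = 15·10^(90.1/10) + 60·10^(66.5/10) + 40·10^(67.6/10) = 1.585e+10.
L_eq = 10·log₁₀(1.585e+10/115) = 81.39 dB(A).

81.4 dB(A)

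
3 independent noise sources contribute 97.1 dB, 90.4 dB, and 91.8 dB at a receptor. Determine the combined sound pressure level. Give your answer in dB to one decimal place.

Incoherent sources combine by intensity addition: L_total = 10·log₁₀(Σ 10^(L_i/10)).
Σ 10^(L/10) = 10^(97.1/10) + 10^(90.4/10) + 10^(91.8/10) = 7.739e+09.
L_total = 10·log₁₀(7.739e+09) = 98.89 dB.

98.9 dB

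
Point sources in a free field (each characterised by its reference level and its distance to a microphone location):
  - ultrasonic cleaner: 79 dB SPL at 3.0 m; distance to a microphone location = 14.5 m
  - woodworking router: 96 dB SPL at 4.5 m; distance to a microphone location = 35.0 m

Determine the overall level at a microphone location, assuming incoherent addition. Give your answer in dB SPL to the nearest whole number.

Apply inverse-square spreading to bring every level to the receiver, then sum 10^(L/10).
ultrasonic cleaner: 79 − 20·log₁₀(14.5/3.0) = 79 − 13.68 = 65.32 dB SPL.
woodworking router: 96 − 20·log₁₀(35.0/4.5) = 96 − 17.82 = 78.18 dB SPL.
Σ 10^(L/10) = 6.921e+07 → L_total = 10·log₁₀(6.921e+07) = 78.40 dB SPL.

78 dB SPL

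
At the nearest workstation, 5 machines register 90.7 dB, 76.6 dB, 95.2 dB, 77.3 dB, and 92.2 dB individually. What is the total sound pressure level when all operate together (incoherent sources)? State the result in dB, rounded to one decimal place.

For uncorrelated sources the intensities add, so convert each level to linear form, sum, and take 10·log₁₀ of the total.
Σ 10^(L/10) = 10^(90.7/10) + 10^(76.6/10) + 10^(95.2/10) + 10^(77.3/10) + 10^(92.2/10) = 6.245e+09.
L_total = 10·log₁₀(6.245e+09) = 97.96 dB.

98.0 dB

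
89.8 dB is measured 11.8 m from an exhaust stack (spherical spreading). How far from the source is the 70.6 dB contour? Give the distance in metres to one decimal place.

For a point source L₁ − L₂ = 20·log₁₀(r₂/r₁), so r₂ = r₁·10^((L₁−L₂)/20).
r₂ = 11.8·10^((89.8−70.6)/20) = 11.8·10^(19.2/20) = 107.62 m.

107.6 m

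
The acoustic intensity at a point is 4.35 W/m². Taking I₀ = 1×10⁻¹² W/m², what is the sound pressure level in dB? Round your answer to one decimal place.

L = 10·log₁₀(I/I₀) = 10·log₁₀(4.35/10⁻¹²) = 10·log₁₀(4.35×10^12).
L = 10·(0.6385 + 12) = 126.38 dB.

126.4 dB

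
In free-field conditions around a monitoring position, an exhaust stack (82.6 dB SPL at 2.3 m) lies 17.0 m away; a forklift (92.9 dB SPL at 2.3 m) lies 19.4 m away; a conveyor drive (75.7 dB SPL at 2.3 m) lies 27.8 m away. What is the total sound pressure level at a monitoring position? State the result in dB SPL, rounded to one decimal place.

First find each source's level at the receiver (point-source: −20·log₁₀(r/r_ref)), then combine on an intensity basis.
exhaust stack: 82.6 − 20·log₁₀(17.0/2.3) = 82.6 − 17.37 = 65.23 dB SPL.
forklift: 92.9 − 20·log₁₀(19.4/2.3) = 92.9 − 18.52 = 74.38 dB SPL.
conveyor drive: 75.7 − 20·log₁₀(27.8/2.3) = 75.7 − 21.65 = 54.05 dB SPL.
Σ 10^(L/10) = 3.099e+07 → L_total = 10·log₁₀(3.099e+07) = 74.91 dB SPL.

74.9 dB SPL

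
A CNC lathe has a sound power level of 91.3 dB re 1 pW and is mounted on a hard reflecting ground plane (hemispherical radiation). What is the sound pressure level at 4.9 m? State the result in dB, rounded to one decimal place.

Free-field hemispherical radiation: L_p = L_w − 10·log₁₀(2π·r²), r = 4.9 m.
2π·r² = 150.9 m², 10·log₁₀ of that is 21.786 dB.
L_p = 91.3 − 21.786 = 69.51 dB.

69.5 dB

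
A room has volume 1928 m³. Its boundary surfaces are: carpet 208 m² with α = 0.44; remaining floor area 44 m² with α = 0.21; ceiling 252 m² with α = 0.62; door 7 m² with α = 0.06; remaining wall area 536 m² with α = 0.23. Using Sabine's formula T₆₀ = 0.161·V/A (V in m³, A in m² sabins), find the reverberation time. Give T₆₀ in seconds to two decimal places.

Summing Sᵢαᵢ: 208·0.44 + 44·0.21 + 252·0.62 + 7·0.06 + 536·0.23 = 380.70 m².
T₆₀ = 0.161·V/A = 0.161·1928/380.70 = 0.815 s.

0.82 s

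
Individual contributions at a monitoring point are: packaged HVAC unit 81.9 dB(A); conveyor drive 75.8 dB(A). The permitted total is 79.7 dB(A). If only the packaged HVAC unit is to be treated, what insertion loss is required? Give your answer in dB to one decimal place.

Everything except the packaged HVAC unit sums to 10^(75.8/10) = 3.802e+07 in linear terms, 75.80 dB(A).
To meet 79.7 dB(A) overall, the treated packaged HVAC unit may contribute at most 10^(79.7/10) − 3.802e+07 = 5.531e+07, i.e. 77.43 dB(A).
So the packaged HVAC unit must be reduced from 81.9 to 77.43 dB(A): IL = 4.47 dB.

4.5 dB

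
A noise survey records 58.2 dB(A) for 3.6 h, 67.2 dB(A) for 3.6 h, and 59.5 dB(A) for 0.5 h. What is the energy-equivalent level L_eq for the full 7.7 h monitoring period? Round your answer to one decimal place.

64.5 dB(A)

L_eq = 10·log₁₀[(1/T)·Σ tᵢ·10^(Lᵢ/10)] with T = 7.7 h.
Σ tᵢ·10^(Lᵢ/10) = 3.6·10^(58.2/10) + 3.6·10^(67.2/10) + 0.5·10^(59.5/10) = 2.172e+07.
L_eq = 10·log₁₀(2.172e+07/7.7) = 64.50 dB(A).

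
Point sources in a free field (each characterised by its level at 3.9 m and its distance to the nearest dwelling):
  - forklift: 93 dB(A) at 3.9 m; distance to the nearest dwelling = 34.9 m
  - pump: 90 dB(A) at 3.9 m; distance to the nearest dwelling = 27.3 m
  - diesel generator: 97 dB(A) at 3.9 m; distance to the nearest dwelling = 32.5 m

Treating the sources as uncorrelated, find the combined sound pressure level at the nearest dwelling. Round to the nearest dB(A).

Propagate each source to the receiver with L = L_ref − 20·log₁₀(r/r_ref), then add intensities.
forklift: 93 − 20·log₁₀(34.9/3.9) = 93 − 19.04 = 73.96 dB(A).
pump: 90 − 20·log₁₀(27.3/3.9) = 90 − 16.90 = 73.10 dB(A).
diesel generator: 97 − 20·log₁₀(32.5/3.9) = 97 − 18.42 = 78.58 dB(A).
Σ 10^(L/10) = 1.175e+08 → L_total = 10·log₁₀(1.175e+08) = 80.70 dB(A).

81 dB(A)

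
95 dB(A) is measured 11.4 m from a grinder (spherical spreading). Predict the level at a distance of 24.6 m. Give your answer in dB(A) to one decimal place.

Spherical spreading from a point source gives a 20·log₁₀(r₂/r₁) drop.
L₂ = 95 − 20·log₁₀(24.6/11.4) = 95 − 6.681 = 88.32 dB(A).

88.3 dB(A)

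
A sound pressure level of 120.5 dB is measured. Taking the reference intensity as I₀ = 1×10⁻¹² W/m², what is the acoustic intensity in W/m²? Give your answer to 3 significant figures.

1.12 W/m²

I/I₀ = 10^(120.5/10) = 1.122e+12, so I = 1.122e+12 × 10⁻¹² W/m².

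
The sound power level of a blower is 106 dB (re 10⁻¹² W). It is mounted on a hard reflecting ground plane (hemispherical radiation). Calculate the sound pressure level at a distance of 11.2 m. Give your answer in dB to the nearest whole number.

77 dB

L_p = L_w − 10·log₁₀(2π·r²) with r = 11.2 m.
2π·r² = 788.2 m², 10·log₁₀ of that is 28.966 dB.
L_p = 106 − 28.966 = 77.03 dB.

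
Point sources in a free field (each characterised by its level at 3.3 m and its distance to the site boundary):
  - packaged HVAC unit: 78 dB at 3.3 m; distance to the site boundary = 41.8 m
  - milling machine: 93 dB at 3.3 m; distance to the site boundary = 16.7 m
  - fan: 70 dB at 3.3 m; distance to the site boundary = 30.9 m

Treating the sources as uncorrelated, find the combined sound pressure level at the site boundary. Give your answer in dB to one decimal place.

First find each source's level at the receiver (point-source: −20·log₁₀(r/r_ref)), then combine on an intensity basis.
packaged HVAC unit: 78 − 20·log₁₀(41.8/3.3) = 78 − 22.05 = 55.95 dB.
milling machine: 93 − 20·log₁₀(16.7/3.3) = 93 − 14.08 = 78.92 dB.
fan: 70 − 20·log₁₀(30.9/3.3) = 70 − 19.43 = 50.57 dB.
Σ 10^(L/10) = 7.842e+07 → L_total = 10·log₁₀(7.842e+07) = 78.94 dB.

78.9 dB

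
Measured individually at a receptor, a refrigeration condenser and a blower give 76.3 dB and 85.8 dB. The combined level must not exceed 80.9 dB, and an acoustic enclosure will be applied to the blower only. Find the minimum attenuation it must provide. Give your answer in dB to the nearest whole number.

7 dB

The untreated sources together contribute 10^(76.3/10) = 4.266e+07, i.e. 76.30 dB.
The limit corresponds to 10^(80.9/10) = 1.230e+08; subtracting the fixed part leaves 8.037e+07 for the blower, i.e. 79.05 dB.
So the blower must be reduced from 85.8 to 79.05 dB: IL = 6.75 dB.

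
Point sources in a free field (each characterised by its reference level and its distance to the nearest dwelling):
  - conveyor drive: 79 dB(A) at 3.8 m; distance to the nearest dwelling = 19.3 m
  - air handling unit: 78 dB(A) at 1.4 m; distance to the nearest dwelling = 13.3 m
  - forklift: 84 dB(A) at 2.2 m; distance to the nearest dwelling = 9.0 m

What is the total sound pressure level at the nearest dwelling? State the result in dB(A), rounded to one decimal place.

Apply inverse-square spreading to bring every level to the receiver, then sum 10^(L/10).
conveyor drive: 79 − 20·log₁₀(19.3/3.8) = 79 − 14.12 = 64.88 dB(A).
air handling unit: 78 − 20·log₁₀(13.3/1.4) = 78 − 19.55 = 58.45 dB(A).
forklift: 84 − 20·log₁₀(9.0/2.2) = 84 − 12.24 = 71.76 dB(A).
Σ 10^(L/10) = 1.879e+07 → L_total = 10·log₁₀(1.879e+07) = 72.74 dB(A).

72.7 dB(A)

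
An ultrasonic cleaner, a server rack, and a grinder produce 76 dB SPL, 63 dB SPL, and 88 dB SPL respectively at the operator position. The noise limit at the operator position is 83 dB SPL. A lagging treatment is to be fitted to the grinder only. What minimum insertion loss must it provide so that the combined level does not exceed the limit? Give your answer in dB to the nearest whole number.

6 dB

Everything except the grinder sums to 10^(76/10) + 10^(63/10) = 4.181e+07 in linear terms, 76.21 dB SPL.
To meet 83 dB SPL overall, the treated grinder may contribute at most 10^(83/10) − 4.181e+07 = 1.577e+08, i.e. 81.98 dB SPL.
So the grinder must be reduced from 88 to 81.98 dB SPL: IL = 6.02 dB.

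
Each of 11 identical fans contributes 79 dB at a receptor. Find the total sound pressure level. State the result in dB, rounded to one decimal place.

89.4 dB

With 11 equal, uncorrelated contributions the intensity is 11× that of one unit, giving a rise of 10·log₁₀ 11.
L_total = 79 + 10·log₁₀(11) = 79 + 10.414 = 89.41 dB.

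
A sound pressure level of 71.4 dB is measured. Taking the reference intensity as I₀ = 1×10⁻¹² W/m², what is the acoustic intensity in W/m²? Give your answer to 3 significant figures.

I = I₀·10^(L/10) = 10⁻¹² × 10^(71.4/10) = 10^(-4.860).

1.38e-05 W/m²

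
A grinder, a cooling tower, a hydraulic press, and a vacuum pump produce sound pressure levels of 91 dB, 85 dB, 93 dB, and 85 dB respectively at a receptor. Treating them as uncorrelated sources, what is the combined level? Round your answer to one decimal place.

95.9 dB

For uncorrelated sources the intensities add, so convert each level to linear form, sum, and take 10·log₁₀ of the total.
Σ 10^(L/10) = 10^(91/10) + 10^(85/10) + 10^(93/10) + 10^(85/10) = 3.887e+09.
L_total = 10·log₁₀(3.887e+09) = 95.90 dB.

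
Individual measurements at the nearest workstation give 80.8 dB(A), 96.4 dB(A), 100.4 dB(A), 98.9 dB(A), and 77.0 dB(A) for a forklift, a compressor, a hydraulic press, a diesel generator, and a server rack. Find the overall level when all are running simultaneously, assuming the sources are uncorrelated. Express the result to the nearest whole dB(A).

For uncorrelated sources the intensities add, so convert each level to linear form, sum, and take 10·log₁₀ of the total.
Σ 10^(L/10) = 10^(80.8/10) + 10^(96.4/10) + 10^(100.4/10) + 10^(98.9/10) + 10^(77.0/10) = 2.326e+10.
L_total = 10·log₁₀(2.326e+10) = 103.67 dB(A).

104 dB(A)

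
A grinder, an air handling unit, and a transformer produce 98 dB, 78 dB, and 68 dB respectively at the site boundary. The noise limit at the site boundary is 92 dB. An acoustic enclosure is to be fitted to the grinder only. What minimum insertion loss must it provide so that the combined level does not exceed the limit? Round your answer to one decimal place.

The untreated sources together contribute 10^(78/10) + 10^(68/10) = 6.941e+07, i.e. 78.41 dB.
To meet 92 dB overall, the treated grinder may contribute at most 10^(92/10) − 6.941e+07 = 1.515e+09, i.e. 91.81 dB.
So the grinder must be reduced from 98 to 91.81 dB: IL = 6.19 dB.

6.2 dB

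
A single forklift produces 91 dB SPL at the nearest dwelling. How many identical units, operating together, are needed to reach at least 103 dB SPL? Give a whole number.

16

N identical sources give L₁ + 10·log₁₀ N, so require 10·log₁₀ N ≥ 103 − 91 = 12.0 dB.
N ≥ 10^(12.0/10) = 15.849, so N = 16.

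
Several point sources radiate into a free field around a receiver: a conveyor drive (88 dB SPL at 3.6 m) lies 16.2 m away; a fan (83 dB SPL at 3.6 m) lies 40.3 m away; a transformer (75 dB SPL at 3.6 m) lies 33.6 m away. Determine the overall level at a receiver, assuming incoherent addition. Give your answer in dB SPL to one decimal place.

75.2 dB SPL

First find each source's level at the receiver (point-source: −20·log₁₀(r/r_ref)), then combine on an intensity basis.
conveyor drive: 88 − 20·log₁₀(16.2/3.6) = 88 − 13.06 = 74.94 dB SPL.
fan: 83 − 20·log₁₀(40.3/3.6) = 83 − 20.98 = 62.02 dB SPL.
transformer: 75 − 20·log₁₀(33.6/3.6) = 75 − 19.40 = 55.60 dB SPL.
Σ 10^(L/10) = 3.311e+07 → L_total = 10·log₁₀(3.311e+07) = 75.20 dB SPL.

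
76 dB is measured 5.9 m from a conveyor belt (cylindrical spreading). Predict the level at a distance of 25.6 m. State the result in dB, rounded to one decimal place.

69.6 dB

Cylindrical spreading from a line source gives a 10·log₁₀(r₂/r₁) drop.
L₂ = 76 − 10·log₁₀(25.6/5.9) = 76 − 6.374 = 69.63 dB.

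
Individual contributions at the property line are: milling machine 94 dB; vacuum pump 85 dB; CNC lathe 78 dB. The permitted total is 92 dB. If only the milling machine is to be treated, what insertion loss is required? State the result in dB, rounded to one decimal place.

3.2 dB

The untreated sources together contribute 10^(85/10) + 10^(78/10) = 3.793e+08, i.e. 85.79 dB.
The limit corresponds to 10^(92/10) = 1.585e+09; subtracting the fixed part leaves 1.206e+09 for the milling machine, i.e. 90.81 dB.
So the milling machine must be reduced from 94 to 90.81 dB: IL = 3.19 dB.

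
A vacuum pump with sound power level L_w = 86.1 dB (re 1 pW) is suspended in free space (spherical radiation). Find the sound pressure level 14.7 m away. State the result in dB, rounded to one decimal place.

51.8 dB

Free-field spherical radiation: L_p = L_w − 10·log₁₀(4π·r²), r = 14.7 m.
4π·r² = 2715 m², 10·log₁₀ of that is 34.338 dB.
L_p = 86.1 − 34.338 = 51.76 dB.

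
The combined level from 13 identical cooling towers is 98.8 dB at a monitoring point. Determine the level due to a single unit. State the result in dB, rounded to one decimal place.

13 equal contributions raise the level by 10·log₁₀ 13 = 11.139 dB, so each unit alone gives 98.8 − 11.139.

87.7 dB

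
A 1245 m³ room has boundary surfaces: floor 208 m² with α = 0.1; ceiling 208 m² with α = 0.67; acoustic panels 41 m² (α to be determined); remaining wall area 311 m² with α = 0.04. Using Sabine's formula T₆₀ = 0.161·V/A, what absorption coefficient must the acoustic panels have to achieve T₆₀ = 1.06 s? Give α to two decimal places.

0.40

Required total absorption A = 0.161·1245/1.06 = 189.10 m².
Absorption from the other surfaces = 208·0.1 + 208·0.67 + 311·0.04 = 172.60 m², so the acoustic panels must supply 16.50 m² over 41 m².
α = 16.50/41 = 0.402.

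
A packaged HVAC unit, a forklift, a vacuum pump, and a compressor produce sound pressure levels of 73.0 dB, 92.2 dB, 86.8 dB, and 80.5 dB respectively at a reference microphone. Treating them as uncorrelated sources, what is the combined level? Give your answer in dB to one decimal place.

93.6 dB

For uncorrelated sources the intensities add, so convert each level to linear form, sum, and take 10·log₁₀ of the total.
Σ 10^(L/10) = 10^(73.0/10) + 10^(92.2/10) + 10^(86.8/10) + 10^(80.5/10) = 2.270e+09.
L_total = 10·log₁₀(2.270e+09) = 93.56 dB.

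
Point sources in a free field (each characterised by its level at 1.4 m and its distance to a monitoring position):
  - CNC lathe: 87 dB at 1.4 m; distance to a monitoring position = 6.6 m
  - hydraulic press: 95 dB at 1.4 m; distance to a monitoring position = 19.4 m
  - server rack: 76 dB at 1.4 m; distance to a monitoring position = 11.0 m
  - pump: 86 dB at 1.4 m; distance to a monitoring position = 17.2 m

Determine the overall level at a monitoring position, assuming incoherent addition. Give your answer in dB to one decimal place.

76.3 dB

Propagate each source to the receiver with L = L_ref − 20·log₁₀(r/r_ref), then add intensities.
CNC lathe: 87 − 20·log₁₀(6.6/1.4) = 87 − 13.47 = 73.53 dB.
hydraulic press: 95 − 20·log₁₀(19.4/1.4) = 95 − 22.83 = 72.17 dB.
server rack: 76 − 20·log₁₀(11.0/1.4) = 76 − 17.91 = 58.09 dB.
pump: 86 − 20·log₁₀(17.2/1.4) = 86 − 21.79 = 64.21 dB.
Σ 10^(L/10) = 4.230e+07 → L_total = 10·log₁₀(4.230e+07) = 76.26 dB.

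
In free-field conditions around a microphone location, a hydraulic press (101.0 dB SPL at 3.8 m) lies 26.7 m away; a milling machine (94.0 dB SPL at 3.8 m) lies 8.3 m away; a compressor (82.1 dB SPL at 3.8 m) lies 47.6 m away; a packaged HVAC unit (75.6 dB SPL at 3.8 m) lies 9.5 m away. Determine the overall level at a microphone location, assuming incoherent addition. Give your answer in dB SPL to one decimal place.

89.0 dB SPL

Apply inverse-square spreading to bring every level to the receiver, then sum 10^(L/10).
hydraulic press: 101.0 − 20·log₁₀(26.7/3.8) = 101.0 − 16.93 = 84.07 dB SPL.
milling machine: 94.0 − 20·log₁₀(8.3/3.8) = 94.0 − 6.79 = 87.21 dB SPL.
compressor: 82.1 − 20·log₁₀(47.6/3.8) = 82.1 − 21.96 = 60.14 dB SPL.
packaged HVAC unit: 75.6 − 20·log₁₀(9.5/3.8) = 75.6 − 7.96 = 67.64 dB SPL.
Σ 10^(L/10) = 7.884e+08 → L_total = 10·log₁₀(7.884e+08) = 88.97 dB SPL.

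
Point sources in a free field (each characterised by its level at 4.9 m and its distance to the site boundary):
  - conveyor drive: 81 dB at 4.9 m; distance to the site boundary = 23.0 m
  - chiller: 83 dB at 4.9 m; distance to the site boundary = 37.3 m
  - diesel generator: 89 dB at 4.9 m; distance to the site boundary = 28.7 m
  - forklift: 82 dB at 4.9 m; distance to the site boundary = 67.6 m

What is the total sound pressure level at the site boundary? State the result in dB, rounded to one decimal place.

Apply inverse-square spreading to bring every level to the receiver, then sum 10^(L/10).
conveyor drive: 81 − 20·log₁₀(23.0/4.9) = 81 − 13.43 = 67.57 dB.
chiller: 83 − 20·log₁₀(37.3/4.9) = 83 − 17.63 = 65.37 dB.
diesel generator: 89 − 20·log₁₀(28.7/4.9) = 89 − 15.35 = 73.65 dB.
forklift: 82 − 20·log₁₀(67.6/4.9) = 82 − 22.80 = 59.20 dB.
Σ 10^(L/10) = 3.314e+07 → L_total = 10·log₁₀(3.314e+07) = 75.20 dB.

75.2 dB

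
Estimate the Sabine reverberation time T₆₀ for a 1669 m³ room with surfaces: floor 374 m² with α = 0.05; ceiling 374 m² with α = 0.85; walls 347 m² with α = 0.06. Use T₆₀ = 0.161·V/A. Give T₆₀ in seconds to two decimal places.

Summing Sᵢαᵢ: 374·0.05 + 374·0.85 + 347·0.06 = 357.42 m².
T₆₀ = 0.161 × 1669 / 357.42 = 0.752 s.

0.75 s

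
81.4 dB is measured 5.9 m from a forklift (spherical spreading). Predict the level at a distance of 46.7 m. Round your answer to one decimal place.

Spherical spreading from a point source gives a 20·log₁₀(r₂/r₁) drop.
L₂ = 81.4 − 20·log₁₀(46.7/5.9) = 81.4 − 17.969 = 63.43 dB.

63.4 dB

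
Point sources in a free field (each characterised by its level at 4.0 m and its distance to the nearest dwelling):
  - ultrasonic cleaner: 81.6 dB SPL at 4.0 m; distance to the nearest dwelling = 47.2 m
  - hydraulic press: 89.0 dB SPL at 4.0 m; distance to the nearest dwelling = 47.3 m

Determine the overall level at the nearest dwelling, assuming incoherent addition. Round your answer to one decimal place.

Propagate each source to the receiver with L = L_ref − 20·log₁₀(r/r_ref), then add intensities.
ultrasonic cleaner: 81.6 − 20·log₁₀(47.2/4.0) = 81.6 − 21.44 = 60.16 dB SPL.
hydraulic press: 89.0 − 20·log₁₀(47.3/4.0) = 89.0 − 21.46 = 67.54 dB SPL.
Σ 10^(L/10) = 6.719e+06 → L_total = 10·log₁₀(6.719e+06) = 68.27 dB SPL.

68.3 dB SPL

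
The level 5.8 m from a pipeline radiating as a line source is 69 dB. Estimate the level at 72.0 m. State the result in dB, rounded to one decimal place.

Line-source attenuation: ΔL = 10·log₁₀(r₂/r₁) = 10·log₁₀(72.0/5.8) = 10.939 dB.
L₂ = 69 − 10·log₁₀(72.0/5.8) = 69 − 10.939 = 58.06 dB.

58.1 dB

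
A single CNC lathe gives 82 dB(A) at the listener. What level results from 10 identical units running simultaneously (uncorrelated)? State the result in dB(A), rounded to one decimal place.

L_total = L₁ + 10·log₁₀ N for N identical incoherent sources.
L_total = 82 + 10·log₁₀(10) = 82 + 10.000 = 92.00 dB(A).

92.0 dB(A)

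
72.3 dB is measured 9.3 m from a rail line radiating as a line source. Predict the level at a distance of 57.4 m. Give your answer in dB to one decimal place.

For a line source, L₂ = L₁ − 10·log₁₀(r₂/r₁).
L₂ = 72.3 − 10·log₁₀(57.4/9.3) = 72.3 − 7.904 = 64.40 dB.

64.4 dB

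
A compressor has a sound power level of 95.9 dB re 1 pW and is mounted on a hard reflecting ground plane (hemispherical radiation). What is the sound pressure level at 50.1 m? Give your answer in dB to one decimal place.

L_p = L_w − 10·log₁₀(2π·r²) with r = 50.1 m.
2π·r² = 1.577e+04 m², 10·log₁₀ of that is 41.979 dB.
L_p = 95.9 − 41.979 = 53.92 dB.

53.9 dB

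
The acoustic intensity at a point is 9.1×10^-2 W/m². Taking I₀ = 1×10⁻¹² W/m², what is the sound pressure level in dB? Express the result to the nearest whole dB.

L = 10·log₁₀(I/I₀) = 10·log₁₀(9.1×10^-2/10⁻¹²) = 10·log₁₀(9.1×10^10).
L = 10·(0.9590 + 10) = 109.59 dB.

110 dB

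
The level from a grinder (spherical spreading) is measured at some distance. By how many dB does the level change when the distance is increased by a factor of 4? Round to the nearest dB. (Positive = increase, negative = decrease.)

Point-source spreading: ΔL = −20·log₁₀(r₂/r₁).
ΔL = −20·log₁₀(4) = -12.04 dB.

-12 dB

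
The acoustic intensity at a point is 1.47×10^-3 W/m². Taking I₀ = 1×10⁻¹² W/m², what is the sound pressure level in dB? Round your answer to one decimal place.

91.7 dB

Dividing by I₀ shifts the exponent by 12: I/I₀ = 1.47×10^9.
L = 10·(0.1673 + 9) = 91.67 dB.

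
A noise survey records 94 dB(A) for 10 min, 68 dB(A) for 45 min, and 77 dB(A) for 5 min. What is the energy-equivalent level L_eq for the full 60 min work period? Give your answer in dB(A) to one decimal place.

86.3 dB(A)

The energy average is taken in the linear domain: L_eq = 10·log₁₀[(Σ tᵢ·10^(Lᵢ/10))/T], T = 60 min.
Σ tᵢ·10^(Lᵢ/10) = 10·10^(94/10) + 45·10^(68/10) + 5·10^(77/10) = 2.565e+10.
L_eq = 10·log₁₀(2.565e+10/60) = 86.31 dB(A).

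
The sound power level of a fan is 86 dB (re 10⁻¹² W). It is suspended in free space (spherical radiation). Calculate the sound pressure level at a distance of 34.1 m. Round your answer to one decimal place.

The power spreads over a sphere of area 4π·r², so L_p = L_w − 10·log₁₀(4π·r²).
4π·r² = 1.461e+04 m², 10·log₁₀ of that is 41.647 dB.
L_p = 86 − 41.647 = 44.35 dB.

44.4 dB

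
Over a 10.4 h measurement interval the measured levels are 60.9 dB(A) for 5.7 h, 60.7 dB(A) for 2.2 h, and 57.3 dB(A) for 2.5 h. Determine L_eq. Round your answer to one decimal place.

60.2 dB(A)

L_eq = 10·log₁₀[(1/T)·Σ tᵢ·10^(Lᵢ/10)] with T = 10.4 h.
Σ tᵢ·10^(Lᵢ/10) = 5.7·10^(60.9/10) + 2.2·10^(60.7/10) + 2.5·10^(57.3/10) = 1.094e+07.
L_eq = 10·log₁₀(1.094e+07/10.4) = 60.22 dB(A).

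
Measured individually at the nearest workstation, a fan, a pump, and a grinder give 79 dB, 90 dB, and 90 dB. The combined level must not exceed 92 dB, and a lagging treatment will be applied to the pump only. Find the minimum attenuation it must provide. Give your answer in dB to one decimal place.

3.0 dB

Fixed contribution from the other sources: Σ 10^(L/10) = 10^(79/10) + 10^(90/10) = 1.079e+09 (90.33 dB).
The limit corresponds to 10^(92/10) = 1.585e+09; subtracting the fixed part leaves 5.055e+08 for the pump, i.e. 87.04 dB.
So the pump must be reduced from 90 to 87.04 dB: IL = 2.96 dB.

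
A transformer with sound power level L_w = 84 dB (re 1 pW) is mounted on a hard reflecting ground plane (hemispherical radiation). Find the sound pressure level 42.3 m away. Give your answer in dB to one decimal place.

43.5 dB

The power spreads over a hemisphere of area 2π·r², so L_p = L_w − 10·log₁₀(2π·r²).
2π·r² = 1.124e+04 m², 10·log₁₀ of that is 40.509 dB.
L_p = 84 − 40.509 = 43.49 dB.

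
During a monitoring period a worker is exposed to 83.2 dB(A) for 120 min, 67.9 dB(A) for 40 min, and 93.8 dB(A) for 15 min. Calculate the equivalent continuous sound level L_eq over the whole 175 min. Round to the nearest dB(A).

85 dB(A)

Weight each interval's intensity by its duration and average over T = 175 min:
Σ tᵢ·10^(Lᵢ/10) = 120·10^(83.2/10) + 40·10^(67.9/10) + 15·10^(93.8/10) = 6.130e+10.
L_eq = 10·log₁₀(6.130e+10/175) = 85.44 dB(A).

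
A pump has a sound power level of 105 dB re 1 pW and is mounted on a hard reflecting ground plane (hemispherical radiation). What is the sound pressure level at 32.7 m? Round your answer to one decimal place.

Free-field hemispherical radiation: L_p = L_w − 10·log₁₀(2π·r²), r = 32.7 m.
2π·r² = 6719 m², 10·log₁₀ of that is 38.273 dB.
L_p = 105 − 38.273 = 66.73 dB.

66.7 dB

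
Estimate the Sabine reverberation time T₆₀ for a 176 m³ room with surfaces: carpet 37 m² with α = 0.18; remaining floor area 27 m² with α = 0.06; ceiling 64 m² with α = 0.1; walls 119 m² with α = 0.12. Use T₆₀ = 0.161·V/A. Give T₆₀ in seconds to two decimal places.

A = Σ Sᵢαᵢ = 37·0.18 + 27·0.06 + 64·0.1 + 119·0.12 = 28.96 m².
T₆₀ = 0.161 × 176 / 28.96 = 0.978 s.

0.98 s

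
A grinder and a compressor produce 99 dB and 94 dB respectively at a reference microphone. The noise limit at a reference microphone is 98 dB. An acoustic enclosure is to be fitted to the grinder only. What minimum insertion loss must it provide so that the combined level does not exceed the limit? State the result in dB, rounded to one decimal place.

Fixed contribution from the other source: Σ 10^(L/10) = 10^(94/10) = 2.512e+09 (94.00 dB).
The limit corresponds to 10^(98/10) = 6.310e+09; subtracting the fixed part leaves 3.798e+09 for the grinder, i.e. 95.80 dB.
So the grinder must be reduced from 99 to 95.80 dB: IL = 3.20 dB.

3.2 dB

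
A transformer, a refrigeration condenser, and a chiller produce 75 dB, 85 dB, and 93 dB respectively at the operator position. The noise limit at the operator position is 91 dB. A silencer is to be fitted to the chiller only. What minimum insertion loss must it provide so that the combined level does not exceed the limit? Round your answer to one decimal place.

3.4 dB

The untreated sources together contribute 10^(75/10) + 10^(85/10) = 3.479e+08, i.e. 85.41 dB.
To meet 91 dB overall, the treated chiller may contribute at most 10^(91/10) − 3.479e+08 = 9.111e+08, i.e. 89.60 dB.
Required insertion loss = 93 − 89.60 = 3.40 dB.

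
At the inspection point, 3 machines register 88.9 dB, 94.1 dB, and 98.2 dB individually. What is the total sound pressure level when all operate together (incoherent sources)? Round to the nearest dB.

100 dB

Incoherent sources combine by intensity addition: L_total = 10·log₁₀(Σ 10^(L_i/10)).
Σ 10^(L/10) = 10^(88.9/10) + 10^(94.1/10) + 10^(98.2/10) = 9.954e+09.
L_total = 10·log₁₀(9.954e+09) = 99.98 dB.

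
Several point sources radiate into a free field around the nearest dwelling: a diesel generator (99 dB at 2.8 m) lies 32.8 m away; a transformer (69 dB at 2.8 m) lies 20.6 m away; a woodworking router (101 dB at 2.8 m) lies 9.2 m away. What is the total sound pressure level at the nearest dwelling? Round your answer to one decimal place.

First find each source's level at the receiver (point-source: −20·log₁₀(r/r_ref)), then combine on an intensity basis.
diesel generator: 99 − 20·log₁₀(32.8/2.8) = 99 − 21.37 = 77.63 dB.
transformer: 69 − 20·log₁₀(20.6/2.8) = 69 − 17.33 = 51.67 dB.
woodworking router: 101 − 20·log₁₀(9.2/2.8) = 101 − 10.33 = 90.67 dB.
Σ 10^(L/10) = 1.224e+09 → L_total = 10·log₁₀(1.224e+09) = 90.88 dB.

90.9 dB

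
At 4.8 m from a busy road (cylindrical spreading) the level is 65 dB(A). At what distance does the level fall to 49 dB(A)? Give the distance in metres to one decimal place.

191.1 m

For a line source L₁ − L₂ = 10·log₁₀(r₂/r₁), so r₂ = r₁·10^((L₁−L₂)/10).
r₂ = 4.8·10^((65−49)/10) = 4.8·10^(16.0/10) = 191.09 m.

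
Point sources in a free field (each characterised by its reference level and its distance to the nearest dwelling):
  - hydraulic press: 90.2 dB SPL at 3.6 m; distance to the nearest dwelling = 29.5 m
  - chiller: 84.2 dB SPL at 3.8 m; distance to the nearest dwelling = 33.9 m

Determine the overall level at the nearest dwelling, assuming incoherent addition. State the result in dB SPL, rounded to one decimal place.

First find each source's level at the receiver (point-source: −20·log₁₀(r/r_ref)), then combine on an intensity basis.
hydraulic press: 90.2 − 20·log₁₀(29.5/3.6) = 90.2 − 18.27 = 71.93 dB SPL.
chiller: 84.2 − 20·log₁₀(33.9/3.8) = 84.2 − 19.01 = 65.19 dB SPL.
Σ 10^(L/10) = 1.890e+07 → L_total = 10·log₁₀(1.890e+07) = 72.76 dB SPL.

72.8 dB SPL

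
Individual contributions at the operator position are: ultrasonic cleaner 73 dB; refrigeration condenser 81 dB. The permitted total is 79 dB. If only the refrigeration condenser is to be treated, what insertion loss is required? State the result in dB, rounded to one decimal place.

3.3 dB

Everything except the refrigeration condenser sums to 10^(73/10) = 1.995e+07 in linear terms, 73.00 dB.
The limit corresponds to 10^(79/10) = 7.943e+07; subtracting the fixed part leaves 5.948e+07 for the refrigeration condenser, i.e. 77.74 dB.
So the refrigeration condenser must be reduced from 81 to 77.74 dB: IL = 3.26 dB.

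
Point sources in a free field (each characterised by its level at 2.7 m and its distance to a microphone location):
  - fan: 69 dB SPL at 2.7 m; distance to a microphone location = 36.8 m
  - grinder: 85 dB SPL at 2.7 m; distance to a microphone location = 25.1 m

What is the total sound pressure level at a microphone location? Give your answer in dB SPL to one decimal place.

Apply inverse-square spreading to bring every level to the receiver, then sum 10^(L/10).
fan: 69 − 20·log₁₀(36.8/2.7) = 69 − 22.69 = 46.31 dB SPL.
grinder: 85 − 20·log₁₀(25.1/2.7) = 85 − 19.37 = 65.63 dB SPL.
Σ 10^(L/10) = 3.702e+06 → L_total = 10·log₁₀(3.702e+06) = 65.68 dB SPL.

65.7 dB SPL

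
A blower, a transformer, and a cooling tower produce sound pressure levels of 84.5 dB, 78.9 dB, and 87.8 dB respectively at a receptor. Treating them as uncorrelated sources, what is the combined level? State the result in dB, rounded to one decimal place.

89.8 dB

Incoherent sources combine by intensity addition: L_total = 10·log₁₀(Σ 10^(L_i/10)).
Σ 10^(L/10) = 10^(84.5/10) + 10^(78.9/10) + 10^(87.8/10) = 9.620e+08.
L_total = 10·log₁₀(9.620e+08) = 89.83 dB.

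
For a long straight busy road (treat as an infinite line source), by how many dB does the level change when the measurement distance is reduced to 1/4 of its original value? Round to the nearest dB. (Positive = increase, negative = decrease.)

+6 dB

A line source loses 3 dB per doubling of distance; generally ΔL = −10·log₁₀(r₂/r₁).
ΔL = −10·log₁₀(0.25) = +6.02 dB.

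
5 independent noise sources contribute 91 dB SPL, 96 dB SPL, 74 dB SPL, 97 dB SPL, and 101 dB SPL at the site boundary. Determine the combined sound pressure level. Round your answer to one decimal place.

For uncorrelated sources the intensities add, so convert each level to linear form, sum, and take 10·log₁₀ of the total.
Σ 10^(L/10) = 10^(91/10) + 10^(96/10) + 10^(74/10) + 10^(97/10) + 10^(101/10) = 2.287e+10.
L_total = 10·log₁₀(2.287e+10) = 103.59 dB SPL.

103.6 dB SPL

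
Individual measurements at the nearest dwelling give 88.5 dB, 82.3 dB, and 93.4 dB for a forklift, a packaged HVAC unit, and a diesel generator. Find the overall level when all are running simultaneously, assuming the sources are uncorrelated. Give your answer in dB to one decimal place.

94.9 dB

For uncorrelated sources the intensities add, so convert each level to linear form, sum, and take 10·log₁₀ of the total.
Σ 10^(L/10) = 10^(88.5/10) + 10^(82.3/10) + 10^(93.4/10) = 3.066e+09.
L_total = 10·log₁₀(3.066e+09) = 94.87 dB.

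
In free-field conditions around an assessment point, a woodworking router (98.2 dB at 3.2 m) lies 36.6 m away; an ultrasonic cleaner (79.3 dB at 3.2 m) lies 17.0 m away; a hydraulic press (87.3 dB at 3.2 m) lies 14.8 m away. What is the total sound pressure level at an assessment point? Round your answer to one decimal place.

79.0 dB

First find each source's level at the receiver (point-source: −20·log₁₀(r/r_ref)), then combine on an intensity basis.
woodworking router: 98.2 − 20·log₁₀(36.6/3.2) = 98.2 − 21.17 = 77.03 dB.
ultrasonic cleaner: 79.3 − 20·log₁₀(17.0/3.2) = 79.3 − 14.51 = 64.79 dB.
hydraulic press: 87.3 − 20·log₁₀(14.8/3.2) = 87.3 − 13.30 = 74.00 dB.
Σ 10^(L/10) = 7.863e+07 → L_total = 10·log₁₀(7.863e+07) = 78.96 dB.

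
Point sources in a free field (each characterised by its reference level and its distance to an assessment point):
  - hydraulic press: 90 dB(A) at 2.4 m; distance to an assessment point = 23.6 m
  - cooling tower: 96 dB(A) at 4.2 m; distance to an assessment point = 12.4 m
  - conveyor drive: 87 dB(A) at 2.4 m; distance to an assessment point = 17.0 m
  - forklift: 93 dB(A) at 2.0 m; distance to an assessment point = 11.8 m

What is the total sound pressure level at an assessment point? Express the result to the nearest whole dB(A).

Propagate each source to the receiver with L = L_ref − 20·log₁₀(r/r_ref), then add intensities.
hydraulic press: 90 − 20·log₁₀(23.6/2.4) = 90 − 19.85 = 70.15 dB(A).
cooling tower: 96 − 20·log₁₀(12.4/4.2) = 96 − 9.40 = 86.60 dB(A).
conveyor drive: 87 − 20·log₁₀(17.0/2.4) = 87 − 17.00 = 70.00 dB(A).
forklift: 93 − 20·log₁₀(11.8/2.0) = 93 − 15.42 = 77.58 dB(A).
Σ 10^(L/10) = 5.344e+08 → L_total = 10·log₁₀(5.344e+08) = 87.28 dB(A).

87 dB(A)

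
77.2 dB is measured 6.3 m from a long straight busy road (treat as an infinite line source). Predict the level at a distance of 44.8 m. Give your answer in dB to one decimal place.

68.7 dB

For a line source, L₂ = L₁ − 10·log₁₀(r₂/r₁).
L₂ = 77.2 − 10·log₁₀(44.8/6.3) = 77.2 − 8.519 = 68.68 dB.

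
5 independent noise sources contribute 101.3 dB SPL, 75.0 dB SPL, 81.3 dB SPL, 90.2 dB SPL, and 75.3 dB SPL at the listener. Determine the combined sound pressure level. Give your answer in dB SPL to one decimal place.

101.7 dB SPL

Incoherent sources combine by intensity addition: L_total = 10·log₁₀(Σ 10^(L_i/10)).
Σ 10^(L/10) = 10^(101.3/10) + 10^(75.0/10) + 10^(81.3/10) + 10^(90.2/10) + 10^(75.3/10) = 1.474e+10.
L_total = 10·log₁₀(1.474e+10) = 101.68 dB SPL.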